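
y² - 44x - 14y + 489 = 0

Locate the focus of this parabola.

Only y is squared. Complete the square in y: (y - 7)² = 44(x - 10).
Vertex (10, 7); 4p = 44 so p = 11. Opens right.
Focus is p units from the vertex along the axis: (h + p, k).

(21, 7)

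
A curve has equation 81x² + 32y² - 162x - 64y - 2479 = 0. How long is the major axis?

18

Group the x- and y-terms: 81(x² - 2x) + 32(y² - 2y) = 2479
Complete the square in x and y: 81(x - 1)² + 32(y - 1)² = 2479 + 81 + 32 = 2592
Divide by 2592: (x - 1)²/32 + (y - 1)²/81 = 1
Ellipse, center (1, 1), major axis vertical; a² = 81, b² = 32.
a² = 81 so a = 9; the major axis has length 2a = 18.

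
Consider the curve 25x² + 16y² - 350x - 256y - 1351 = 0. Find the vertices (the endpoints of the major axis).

Rearranging, 25(x² - 14x) + 16(y² - 16y) = 1351.
Completing the square gives 25(x - 7)² + 16(y - 8)² = 1351 + 1225 + 1024 = 3600.
Divide by 3600: (x - 7)²/144 + (y - 8)²/225 = 1
Ellipse, center (7, 8), major axis vertical; a² = 225, b² = 144.
a = 15. Vertices at (h, k ± a).

(7, -7) and (7, 23)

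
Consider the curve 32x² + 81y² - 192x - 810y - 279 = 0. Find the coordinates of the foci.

Collect terms: 32(x² - 6x) + 81(y² - 10y) = 279
Complete the square in x and y: 32(x - 3)² + 81(y - 5)² = 279 + 288 + 2025 = 2592
Dividing both sides by 2592: (x - 3)²/81 + (y - 5)²/32 = 1
Ellipse, center (3, 5), major axis horizontal; a² = 81, b² = 32.
c² = a² - b² = 81 - 32 = 49, so c = 7.
Foci lie on the horizontal axis through the center: (h ± c, k).

(-4, 5) and (10, 5)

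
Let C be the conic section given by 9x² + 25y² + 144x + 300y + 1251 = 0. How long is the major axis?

10

Rearranging, 9(x² + 16x) + 25(y² + 12y) = -1251.
Complete the square in x and y: 9(x + 8)² + 25(y + 6)² = -1251 + 576 + 900 = 225
Divide by 225: (x + 8)²/25 + (y + 6)²/9 = 1
Ellipse, center (-8, -6), major axis horizontal; a² = 25, b² = 9.
a² = 25 so a = 5; the major axis has length 2a = 10.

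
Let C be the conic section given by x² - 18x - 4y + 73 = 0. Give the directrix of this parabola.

Only x is squared. Complete the square in x: (x - 9)² = 4(y + 2).
Vertex (9, -2); 4p = 4 so p = 1. Opens up.
Directrix is the horizontal line y = k − p = -2 − (1) = -3.

y = -3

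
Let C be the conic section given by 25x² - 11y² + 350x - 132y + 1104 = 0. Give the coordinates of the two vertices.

(-7, -11) and (-7, -1)

Group: 25(x² + 14x) -11(y² + 12y) = -1104
Completing the square gives 25(x + 7)² -11(y + 6)² = -1104 + 1225 - 396 = -275.
Dividing both sides by -275: (y + 6)²/25 - (x + 7)²/11 = 1
Hyperbola, center (-7, -6), transverse axis vertical; a² = 25, b² = 11.
a = 5. Vertices at (h, k ± a).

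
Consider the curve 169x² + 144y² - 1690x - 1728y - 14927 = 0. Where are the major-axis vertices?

(5, -7) and (5, 19)

Collect terms: 169(x² - 10x) + 144(y² - 12y) = 14927
Complete the square: 169(x - 5)² + 144(y - 6)² = 14927 + 4225 + 5184 = 24336
Divide through by 24336 to get (x - 5)²/144 + (y - 6)²/169 = 1.
Ellipse, center (5, 6), major axis vertical; a² = 169, b² = 144.
a = 13. Vertices at (h, k ± a).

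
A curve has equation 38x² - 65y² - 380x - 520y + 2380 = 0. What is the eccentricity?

Group the x- and y-terms: 38(x² - 10x) -65(y² + 8y) = -2380
Complete the square: 38(x - 5)² -65(y + 4)² = -2380 + 950 - 1040 = -2470
Divide by -2470: (y + 4)²/38 - (x - 5)²/65 = 1
Hyperbola, center (5, -4), transverse axis vertical; a² = 38, b² = 65.
c² = a² + b² = 103, so c = √103.
e = c/a = √103/√38 = √3914/38.

e = √3914/38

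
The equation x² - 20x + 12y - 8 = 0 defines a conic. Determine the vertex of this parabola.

Only x is squared. Complete the square in x: (x - 10)² = -12(y - 9).
Vertex (10, 9); 4p = -12 so p = -3. Opens down.

(10, 9)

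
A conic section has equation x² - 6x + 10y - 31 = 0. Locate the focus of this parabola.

(3, 3/2)

Only x is squared. Complete the square in x: (x - 3)² = -10(y - 4).
Vertex (3, 4); 4p = -10 so p = -5/2. Opens down.
Focus is p units from the vertex along the axis: (h, k + p).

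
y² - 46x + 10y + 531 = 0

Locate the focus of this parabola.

Only y is squared. Complete the square in y: (y + 5)² = 46(x - 11).
Vertex (11, -5); 4p = 46 so p = 23/2. Opens right.
Focus is p units from the vertex along the axis: (h + p, k).

(45/2, -5)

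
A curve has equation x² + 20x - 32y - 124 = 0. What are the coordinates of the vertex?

Only x is squared. Complete the square in x: (x + 10)² = 32(y + 7).
Vertex (-10, -7); 4p = 32 so p = 8. Opens up.

(-10, -7)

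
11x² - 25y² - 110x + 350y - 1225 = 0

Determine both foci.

Rearranging, 11(x² - 10x) -25(y² - 14y) = 1225.
Completing the square gives 11(x - 5)² -25(y - 7)² = 1225 + 275 - 1225 = 275.
Divide through by 275 to get (x - 5)²/25 - (y - 7)²/11 = 1.
Hyperbola, center (5, 7), transverse axis horizontal; a² = 25, b² = 11.
c² = a² + b² = 25 + 11 = 36, so c = 6.
Foci lie on the horizontal axis through the center: (h ± c, k).

(-1, 7) and (11, 7)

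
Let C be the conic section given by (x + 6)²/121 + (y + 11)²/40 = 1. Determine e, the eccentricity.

e = 9/11

Center (-6, -11). The larger denominator 121 sits under the x-term, so the major axis is horizontal; a² = 121, b² = 40.
c² = a² - b² = 81, so c = 9.
e = c/a = 9/11.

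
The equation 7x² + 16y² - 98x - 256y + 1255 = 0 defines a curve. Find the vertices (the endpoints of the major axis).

(3, 8) and (11, 8)

Group: 7(x² - 14x) + 16(y² - 16y) = -1255
Complete the square: 7(x - 7)² + 16(y - 8)² = -1255 + 343 + 1024 = 112
Divide by 112: (x - 7)²/16 + (y - 8)²/7 = 1
Ellipse, center (7, 8), major axis horizontal; a² = 16, b² = 7.
a = 4. Vertices at (h ± a, k).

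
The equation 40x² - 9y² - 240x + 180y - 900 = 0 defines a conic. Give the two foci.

Group: 40(x² - 6x) -9(y² - 20y) = 900
40(x - 3)² -9(y - 10)² = 900 + 360 - 900 = 360
Dividing both sides by 360: (x - 3)²/9 - (y - 10)²/40 = 1
Hyperbola, center (3, 10), transverse axis horizontal; a² = 9, b² = 40.
c² = a² + b² = 9 + 40 = 49, so c = 7.
Foci lie on the horizontal axis through the center: (h ± c, k).

(-4, 10) and (10, 10)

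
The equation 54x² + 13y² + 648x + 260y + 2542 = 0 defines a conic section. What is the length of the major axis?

Group: 54(x² + 12x) + 13(y² + 20y) = -2542
Completing the square gives 54(x + 6)² + 13(y + 10)² = -2542 + 1944 + 1300 = 702.
Divide by 702: (x + 6)²/13 + (y + 10)²/54 = 1
Ellipse, center (-6, -10), major axis vertical; a² = 54, b² = 13.
a² = 54 so a = 3√6; the major axis has length 2a = 6√6.

6√6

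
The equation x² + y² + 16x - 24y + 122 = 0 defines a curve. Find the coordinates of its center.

Collect terms: (x² + 16x) + (y² - 24y) = -122
Complete the square in x and y: (x + 8)² + (y - 12)² = -122 + 64 + 144 = 86
So (x + 8)² + (y - 12)² = 86.
Circle centered at (-8, 12) with r² = 86.

(-8, 12)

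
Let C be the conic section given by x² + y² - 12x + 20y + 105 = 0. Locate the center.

(6, -10)

Group: (x² - 12x) + (y² + 20y) = -105
Completing the square gives (x - 6)² + (y + 10)² = -105 + 36 + 100 = 31.
So (x - 6)² + (y + 10)² = 31.
Circle centered at (6, -10) with r² = 31.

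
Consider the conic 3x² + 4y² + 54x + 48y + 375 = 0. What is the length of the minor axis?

2√3

Collect terms: 3(x² + 18x) + 4(y² + 12y) = -375
Completing the square gives 3(x + 9)² + 4(y + 6)² = -375 + 243 + 144 = 12.
Divide by 12: (x + 9)²/4 + (y + 6)²/3 = 1
Ellipse, center (-9, -6), major axis horizontal; a² = 4, b² = 3.
b² = 3 so b = √3; the minor axis has length 2b = 2√3.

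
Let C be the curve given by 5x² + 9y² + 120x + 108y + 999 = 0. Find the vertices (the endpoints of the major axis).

(-15, -6) and (-9, -6)

Collect terms: 5(x² + 24x) + 9(y² + 12y) = -999
Completing the square gives 5(x + 12)² + 9(y + 6)² = -999 + 720 + 324 = 45.
Divide by 45: (x + 12)²/9 + (y + 6)²/5 = 1
Ellipse, center (-12, -6), major axis horizontal; a² = 9, b² = 5.
a = 3. Vertices at (h ± a, k).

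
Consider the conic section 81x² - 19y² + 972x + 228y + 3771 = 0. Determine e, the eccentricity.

e = 10/9

81(x² + 12x) -19(y² - 12y) = -3771
81(x + 6)² -19(y - 6)² = -3771 + 2916 - 684 = -1539
Dividing both sides by -1539: (y - 6)²/81 - (x + 6)²/19 = 1
Hyperbola, center (-6, 6), transverse axis vertical; a² = 81, b² = 19.
c² = a² + b² = 100, so c = 10.
e = c/a = 10/9.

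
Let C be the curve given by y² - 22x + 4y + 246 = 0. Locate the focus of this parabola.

(33/2, -2)

Only y is squared. Complete the square in y: (y + 2)² = 22(x - 11).
Vertex (11, -2); 4p = 22 so p = 11/2. Opens right.
Focus is p units from the vertex along the axis: (h + p, k).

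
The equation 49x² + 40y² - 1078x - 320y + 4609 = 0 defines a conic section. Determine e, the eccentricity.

49(x² - 22x) + 40(y² - 8y) = -4609
49(x - 11)² + 40(y - 4)² = -4609 + 5929 + 640 = 1960
Divide through by 1960 to get (x - 11)²/40 + (y - 4)²/49 = 1.
Ellipse, center (11, 4), major axis vertical; a² = 49, b² = 40.
c² = a² - b² = 9, so c = 3.
e = c/a = 3/7.

e = 3/7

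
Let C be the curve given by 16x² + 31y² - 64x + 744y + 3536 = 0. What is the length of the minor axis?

Collect terms: 16(x² - 4x) + 31(y² + 24y) = -3536
Complete the square in x and y: 16(x - 2)² + 31(y + 12)² = -3536 + 64 + 4464 = 992
Divide through by 992 to get (x - 2)²/62 + (y + 12)²/32 = 1.
Ellipse, center (2, -12), major axis horizontal; a² = 62, b² = 32.
b² = 32 so b = 4√2; the minor axis has length 2b = 8√2.

8√2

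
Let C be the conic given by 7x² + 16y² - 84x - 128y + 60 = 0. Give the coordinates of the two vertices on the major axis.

Group: 7(x² - 12x) + 16(y² - 8y) = -60
Complete the square in x and y: 7(x - 6)² + 16(y - 4)² = -60 + 252 + 256 = 448
Dividing both sides by 448: (x - 6)²/64 + (y - 4)²/28 = 1
Ellipse, center (6, 4), major axis horizontal; a² = 64, b² = 28.
a = 8. Vertices at (h ± a, k).

(-2, 4) and (14, 4)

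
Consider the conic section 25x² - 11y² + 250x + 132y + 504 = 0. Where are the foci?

(-5, 0) and (-5, 12)

Group: 25(x² + 10x) -11(y² - 12y) = -504
Complete the square: 25(x + 5)² -11(y - 6)² = -504 + 625 - 396 = -275
Dividing both sides by -275: (y - 6)²/25 - (x + 5)²/11 = 1
Hyperbola, center (-5, 6), transverse axis vertical; a² = 25, b² = 11.
c² = a² + b² = 25 + 11 = 36, so c = 6.
Foci lie on the vertical axis through the center: (h, k ± c).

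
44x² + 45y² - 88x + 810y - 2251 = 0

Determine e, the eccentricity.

Rearranging, 44(x² - 2x) + 45(y² + 18y) = 2251.
44(x - 1)² + 45(y + 9)² = 2251 + 44 + 3645 = 5940
Divide through by 5940 to get (x - 1)²/135 + (y + 9)²/132 = 1.
Ellipse, center (1, -9), major axis horizontal; a² = 135, b² = 132.
c² = a² - b² = 3, so c = √3.
e = c/a = √3/3√15 = √5/15.

e = √5/15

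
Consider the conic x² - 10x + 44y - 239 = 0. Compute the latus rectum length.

Only x is squared. Complete the square in x: (x - 5)² = -44(y - 6).
Vertex (5, 6); 4p = -44 so p = -11. Opens down.
Latus rectum length = |4p| = 44.

44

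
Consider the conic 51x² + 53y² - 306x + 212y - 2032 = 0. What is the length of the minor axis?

51(x² - 6x) + 53(y² + 4y) = 2032
Complete the square: 51(x - 3)² + 53(y + 2)² = 2032 + 459 + 212 = 2703
Dividing both sides by 2703: (x - 3)²/53 + (y + 2)²/51 = 1
Ellipse, center (3, -2), major axis horizontal; a² = 53, b² = 51.
b² = 51 so b = √51; the minor axis has length 2b = 2√51.

2√51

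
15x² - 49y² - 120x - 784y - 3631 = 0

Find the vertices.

Collect terms: 15(x² - 8x) -49(y² + 16y) = 3631
Complete the square in x and y: 15(x - 4)² -49(y + 8)² = 3631 + 240 - 3136 = 735
Dividing both sides by 735: (x - 4)²/49 - (y + 8)²/15 = 1
Hyperbola, center (4, -8), transverse axis horizontal; a² = 49, b² = 15.
a = 7. Vertices at (h ± a, k).

(-3, -8) and (11, -8)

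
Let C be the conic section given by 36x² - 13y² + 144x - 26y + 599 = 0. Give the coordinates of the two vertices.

(-2, -7) and (-2, 5)

Group: 36(x² + 4x) -13(y² + 2y) = -599
36(x + 2)² -13(y + 1)² = -599 + 144 - 13 = -468
Dividing both sides by -468: (y + 1)²/36 - (x + 2)²/13 = 1
Hyperbola, center (-2, -1), transverse axis vertical; a² = 36, b² = 13.
a = 6. Vertices at (h, k ± a).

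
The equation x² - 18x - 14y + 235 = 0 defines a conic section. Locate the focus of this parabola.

(9, 29/2)

Only x is squared. Complete the square in x: (x - 9)² = 14(y - 11).
Vertex (9, 11); 4p = 14 so p = 7/2. Opens up.
Focus is p units from the vertex along the axis: (h, k + p).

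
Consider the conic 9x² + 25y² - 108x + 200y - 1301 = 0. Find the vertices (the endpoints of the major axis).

Group the x- and y-terms: 9(x² - 12x) + 25(y² + 8y) = 1301
Complete the square in x and y: 9(x - 6)² + 25(y + 4)² = 1301 + 324 + 400 = 2025
Dividing both sides by 2025: (x - 6)²/225 + (y + 4)²/81 = 1
Ellipse, center (6, -4), major axis horizontal; a² = 225, b² = 81.
a = 15. Vertices at (h ± a, k).

(-9, -4) and (21, -4)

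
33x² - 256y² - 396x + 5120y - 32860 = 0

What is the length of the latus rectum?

Rearranging, 33(x² - 12x) -256(y² - 20y) = 32860.
Completing the square gives 33(x - 6)² -256(y - 10)² = 32860 + 1188 - 25600 = 8448.
Divide by 8448: (x - 6)²/256 - (y - 10)²/33 = 1
Hyperbola, center (6, 10), transverse axis horizontal; a² = 256, b² = 33.
Latus rectum length = 2b²/a = 2·33/16 = 33/8.

33/8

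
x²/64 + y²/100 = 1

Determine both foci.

(0, -6) and (0, 6)

Center (0, 0). The larger denominator 100 sits under the y-term, so the major axis is vertical; a² = 100, b² = 64.
c² = a² - b² = 100 - 64 = 36, so c = 6.
Foci lie on the vertical axis through the center: (h, k ± c).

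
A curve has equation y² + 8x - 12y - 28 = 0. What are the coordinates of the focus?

(6, 6)

Only y is squared. Complete the square in y: (y - 6)² = -8(x - 8).
Vertex (8, 6); 4p = -8 so p = -2. Opens left.
Focus is p units from the vertex along the axis: (h + p, k).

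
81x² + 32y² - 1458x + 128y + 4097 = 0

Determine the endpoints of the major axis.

(9, -11) and (9, 7)

81(x² - 18x) + 32(y² + 4y) = -4097
Complete the square: 81(x - 9)² + 32(y + 2)² = -4097 + 6561 + 128 = 2592
Dividing both sides by 2592: (x - 9)²/32 + (y + 2)²/81 = 1
Ellipse, center (9, -2), major axis vertical; a² = 81, b² = 32.
a = 9. Vertices at (h, k ± a).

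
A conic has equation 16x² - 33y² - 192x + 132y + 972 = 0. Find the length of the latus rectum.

33/2

Group: 16(x² - 12x) -33(y² - 4y) = -972
Complete the square in x and y: 16(x - 6)² -33(y - 2)² = -972 + 576 - 132 = -528
Divide by -528: (y - 2)²/16 - (x - 6)²/33 = 1
Hyperbola, center (6, 2), transverse axis vertical; a² = 16, b² = 33.
Latus rectum length = 2b²/a = 2·33/4 = 33/2.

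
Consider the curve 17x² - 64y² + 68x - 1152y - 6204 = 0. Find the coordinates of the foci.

Group the x- and y-terms: 17(x² + 4x) -64(y² + 18y) = 6204
Complete the square in x and y: 17(x + 2)² -64(y + 9)² = 6204 + 68 - 5184 = 1088
Divide through by 1088 to get (x + 2)²/64 - (y + 9)²/17 = 1.
Hyperbola, center (-2, -9), transverse axis horizontal; a² = 64, b² = 17.
c² = a² + b² = 64 + 17 = 81, so c = 9.
Foci lie on the horizontal axis through the center: (h ± c, k).

(-11, -9) and (7, -9)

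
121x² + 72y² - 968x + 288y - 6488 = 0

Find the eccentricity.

e = 7/11

Rearranging, 121(x² - 8x) + 72(y² + 4y) = 6488.
Complete the square in x and y: 121(x - 4)² + 72(y + 2)² = 6488 + 1936 + 288 = 8712
Dividing both sides by 8712: (x - 4)²/72 + (y + 2)²/121 = 1
Ellipse, center (4, -2), major axis vertical; a² = 121, b² = 72.
c² = a² - b² = 49, so c = 7.
e = c/a = 7/11.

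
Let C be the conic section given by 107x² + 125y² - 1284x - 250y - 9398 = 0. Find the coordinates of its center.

(6, 1)

Rearranging, 107(x² - 12x) + 125(y² - 2y) = 9398.
Complete the square: 107(x - 6)² + 125(y - 1)² = 9398 + 3852 + 125 = 13375
Dividing both sides by 13375: (x - 6)²/125 + (y - 1)²/107 = 1
Ellipse with center (6, 1).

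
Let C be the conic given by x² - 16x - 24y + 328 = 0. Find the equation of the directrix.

Only x is squared. Complete the square in x: (x - 8)² = 24(y - 11).
Vertex (8, 11); 4p = 24 so p = 6. Opens up.
Directrix is the horizontal line y = k − p = 11 − (6) = 5.

y = 5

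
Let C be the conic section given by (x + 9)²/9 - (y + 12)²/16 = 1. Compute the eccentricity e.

Center (-9, -12). The positive term is the x-term, so the transverse axis is horizontal; a² = 9, b² = 16.
c² = a² + b² = 25, so c = 5.
e = c/a = 5/3.

e = 5/3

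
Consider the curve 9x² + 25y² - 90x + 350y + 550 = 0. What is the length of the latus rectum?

Rearranging, 9(x² - 10x) + 25(y² + 14y) = -550.
Complete the square in x and y: 9(x - 5)² + 25(y + 7)² = -550 + 225 + 1225 = 900
Dividing both sides by 900: (x - 5)²/100 + (y + 7)²/36 = 1
Ellipse, center (5, -7), major axis horizontal; a² = 100, b² = 36.
Latus rectum length = 2b²/a = 2·36/10 = 36/5.

36/5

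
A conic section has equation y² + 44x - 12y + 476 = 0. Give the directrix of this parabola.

x = 1

Only y is squared. Complete the square in y: (y - 6)² = -44(x + 10).
Vertex (-10, 6); 4p = -44 so p = -11. Opens left.
Directrix is the vertical line x = h − p = -10 − (-11) = 1.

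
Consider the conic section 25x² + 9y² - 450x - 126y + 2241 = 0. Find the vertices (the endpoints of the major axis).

Group: 25(x² - 18x) + 9(y² - 14y) = -2241
Complete the square: 25(x - 9)² + 9(y - 7)² = -2241 + 2025 + 441 = 225
Divide through by 225 to get (x - 9)²/9 + (y - 7)²/25 = 1.
Ellipse, center (9, 7), major axis vertical; a² = 25, b² = 9.
a = 5. Vertices at (h, k ± a).

(9, 2) and (9, 12)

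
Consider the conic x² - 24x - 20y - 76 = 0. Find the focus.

(12, -6)

Only x is squared. Complete the square in x: (x - 12)² = 20(y + 11).
Vertex (12, -11); 4p = 20 so p = 5. Opens up.
Focus is p units from the vertex along the axis: (h, k + p).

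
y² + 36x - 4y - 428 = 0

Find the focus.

Only y is squared. Complete the square in y: (y - 2)² = -36(x - 12).
Vertex (12, 2); 4p = -36 so p = -9. Opens left.
Focus is p units from the vertex along the axis: (h + p, k).

(3, 2)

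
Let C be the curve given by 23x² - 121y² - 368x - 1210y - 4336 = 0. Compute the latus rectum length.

46/11

Group: 23(x² - 16x) -121(y² + 10y) = 4336
Complete the square in x and y: 23(x - 8)² -121(y + 5)² = 4336 + 1472 - 3025 = 2783
Divide through by 2783 to get (x - 8)²/121 - (y + 5)²/23 = 1.
Hyperbola, center (8, -5), transverse axis horizontal; a² = 121, b² = 23.
Latus rectum length = 2b²/a = 2·23/11 = 46/11.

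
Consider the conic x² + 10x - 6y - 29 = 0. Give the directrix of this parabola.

y = -21/2

Only x is squared. Complete the square in x: (x + 5)² = 6(y + 9).
Vertex (-5, -9); 4p = 6 so p = 3/2. Opens up.
Directrix is the horizontal line y = k − p = -9 − (3/2) = -21/2.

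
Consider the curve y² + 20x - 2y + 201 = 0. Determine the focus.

Only y is squared. Complete the square in y: (y - 1)² = -20(x + 10).
Vertex (-10, 1); 4p = -20 so p = -5. Opens left.
Focus is p units from the vertex along the axis: (h + p, k).

(-15, 1)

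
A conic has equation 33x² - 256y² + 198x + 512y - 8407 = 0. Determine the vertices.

Group the x- and y-terms: 33(x² + 6x) -256(y² - 2y) = 8407
Complete the square: 33(x + 3)² -256(y - 1)² = 8407 + 297 - 256 = 8448
Divide through by 8448 to get (x + 3)²/256 - (y - 1)²/33 = 1.
Hyperbola, center (-3, 1), transverse axis horizontal; a² = 256, b² = 33.
a = 16. Vertices at (h ± a, k).

(-19, 1) and (13, 1)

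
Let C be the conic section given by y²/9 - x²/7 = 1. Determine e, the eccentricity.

e = 4/3

Center (0, 0). The positive term is the y-term, so the transverse axis is vertical; a² = 9, b² = 7.
c² = a² + b² = 16, so c = 4.
e = c/a = 4/3.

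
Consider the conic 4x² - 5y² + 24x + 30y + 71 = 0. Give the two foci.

Rearranging, 4(x² + 6x) -5(y² - 6y) = -71.
4(x + 3)² -5(y - 3)² = -71 + 36 - 45 = -80
Dividing both sides by -80: (y - 3)²/16 - (x + 3)²/20 = 1
Hyperbola, center (-3, 3), transverse axis vertical; a² = 16, b² = 20.
c² = a² + b² = 16 + 20 = 36, so c = 6.
Foci lie on the vertical axis through the center: (h, k ± c).

(-3, -3) and (-3, 9)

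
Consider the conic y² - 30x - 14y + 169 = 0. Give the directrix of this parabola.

x = -7/2

Only y is squared. Complete the square in y: (y - 7)² = 30(x - 4).
Vertex (4, 7); 4p = 30 so p = 15/2. Opens right.
Directrix is the vertical line x = h − p = 4 − (15/2) = -7/2.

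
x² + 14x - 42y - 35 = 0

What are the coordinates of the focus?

Only x is squared. Complete the square in x: (x + 7)² = 42(y + 2).
Vertex (-7, -2); 4p = 42 so p = 21/2. Opens up.
Focus is p units from the vertex along the axis: (h, k + p).

(-7, 17/2)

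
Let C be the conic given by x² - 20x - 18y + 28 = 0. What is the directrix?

y = -17/2

Only x is squared. Complete the square in x: (x - 10)² = 18(y + 4).
Vertex (10, -4); 4p = 18 so p = 9/2. Opens up.
Directrix is the horizontal line y = k − p = -4 − (9/2) = -17/2.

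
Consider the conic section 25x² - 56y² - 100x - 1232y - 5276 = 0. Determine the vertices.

(2, -16) and (2, -6)

Collect terms: 25(x² - 4x) -56(y² + 22y) = 5276
Complete the square: 25(x - 2)² -56(y + 11)² = 5276 + 100 - 6776 = -1400
Divide by -1400: (y + 11)²/25 - (x - 2)²/56 = 1
Hyperbola, center (2, -11), transverse axis vertical; a² = 25, b² = 56.
a = 5. Vertices at (h, k ± a).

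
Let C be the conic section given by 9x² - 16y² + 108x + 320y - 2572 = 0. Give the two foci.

Rearranging, 9(x² + 12x) -16(y² - 20y) = 2572.
9(x + 6)² -16(y - 10)² = 2572 + 324 - 1600 = 1296
Divide through by 1296 to get (x + 6)²/144 - (y - 10)²/81 = 1.
Hyperbola, center (-6, 10), transverse axis horizontal; a² = 144, b² = 81.
c² = a² + b² = 144 + 81 = 225, so c = 15.
Foci lie on the horizontal axis through the center: (h ± c, k).

(-21, 10) and (9, 10)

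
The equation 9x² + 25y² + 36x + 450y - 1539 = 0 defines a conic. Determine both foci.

(-18, -9) and (14, -9)

Group: 9(x² + 4x) + 25(y² + 18y) = 1539
Complete the square: 9(x + 2)² + 25(y + 9)² = 1539 + 36 + 2025 = 3600
Divide through by 3600 to get (x + 2)²/400 + (y + 9)²/144 = 1.
Ellipse, center (-2, -9), major axis horizontal; a² = 400, b² = 144.
c² = a² - b² = 400 - 144 = 256, so c = 16.
Foci lie on the horizontal axis through the center: (h ± c, k).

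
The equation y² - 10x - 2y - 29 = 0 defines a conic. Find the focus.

Only y is squared. Complete the square in y: (y - 1)² = 10(x + 3).
Vertex (-3, 1); 4p = 10 so p = 5/2. Opens right.
Focus is p units from the vertex along the axis: (h + p, k).

(-1/2, 1)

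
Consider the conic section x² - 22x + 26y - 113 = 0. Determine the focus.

Only x is squared. Complete the square in x: (x - 11)² = -26(y - 9).
Vertex (11, 9); 4p = -26 so p = -13/2. Opens down.
Focus is p units from the vertex along the axis: (h, k + p).

(11, 5/2)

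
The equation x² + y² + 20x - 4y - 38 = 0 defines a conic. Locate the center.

(x² + 20x) + (y² - 4y) = 38
Completing the square gives (x + 10)² + (y - 2)² = 38 + 100 + 4 = 142.
So (x + 10)² + (y - 2)² = 142.
Circle centered at (-10, 2) with r² = 142.

(-10, 2)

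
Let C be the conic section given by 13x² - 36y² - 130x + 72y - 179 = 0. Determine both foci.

(-2, 1) and (12, 1)

13(x² - 10x) -36(y² - 2y) = 179
13(x - 5)² -36(y - 1)² = 179 + 325 - 36 = 468
Dividing both sides by 468: (x - 5)²/36 - (y - 1)²/13 = 1
Hyperbola, center (5, 1), transverse axis horizontal; a² = 36, b² = 13.
c² = a² + b² = 36 + 13 = 49, so c = 7.
Foci lie on the horizontal axis through the center: (h ± c, k).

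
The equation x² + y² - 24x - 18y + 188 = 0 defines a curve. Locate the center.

Group: (x² - 24x) + (y² - 18y) = -188
Complete the square in x and y: (x - 12)² + (y - 9)² = -188 + 144 + 81 = 37
So (x - 12)² + (y - 9)² = 37.
Circle centered at (12, 9) with r² = 37.

(12, 9)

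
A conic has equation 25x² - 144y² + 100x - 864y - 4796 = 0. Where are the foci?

(-15, -3) and (11, -3)

Collect terms: 25(x² + 4x) -144(y² + 6y) = 4796
Complete the square in x and y: 25(x + 2)² -144(y + 3)² = 4796 + 100 - 1296 = 3600
Divide by 3600: (x + 2)²/144 - (y + 3)²/25 = 1
Hyperbola, center (-2, -3), transverse axis horizontal; a² = 144, b² = 25.
c² = a² + b² = 144 + 25 = 169, so c = 13.
Foci lie on the horizontal axis through the center: (h ± c, k).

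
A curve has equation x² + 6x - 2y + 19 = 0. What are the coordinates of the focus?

(-3, 11/2)

Only x is squared. Complete the square in x: (x + 3)² = 2(y - 5).
Vertex (-3, 5); 4p = 2 so p = 1/2. Opens up.
Focus is p units from the vertex along the axis: (h, k + p).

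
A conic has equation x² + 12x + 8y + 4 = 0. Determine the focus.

(-6, 2)

Only x is squared. Complete the square in x: (x + 6)² = -8(y - 4).
Vertex (-6, 4); 4p = -8 so p = -2. Opens down.
Focus is p units from the vertex along the axis: (h, k + p).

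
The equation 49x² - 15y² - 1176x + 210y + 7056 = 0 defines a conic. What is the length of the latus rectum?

30/7

49(x² - 24x) -15(y² - 14y) = -7056
Complete the square: 49(x - 12)² -15(y - 7)² = -7056 + 7056 - 735 = -735
Divide by -735: (y - 7)²/49 - (x - 12)²/15 = 1
Hyperbola, center (12, 7), transverse axis vertical; a² = 49, b² = 15.
Latus rectum length = 2b²/a = 2·15/7 = 30/7.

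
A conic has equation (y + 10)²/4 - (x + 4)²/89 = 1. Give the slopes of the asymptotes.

Center (-4, -10). The positive term is the y-term, so the transverse axis is vertical; a² = 4, b² = 89.
For a vertical hyperbola the asymptotes have slope ±a/b.
Here that is ±2/√89 = ±2√89/89.

2√89/89 and -2√89/89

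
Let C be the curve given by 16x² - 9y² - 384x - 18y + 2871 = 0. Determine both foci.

Group the x- and y-terms: 16(x² - 24x) -9(y² + 2y) = -2871
Complete the square in x and y: 16(x - 12)² -9(y + 1)² = -2871 + 2304 - 9 = -576
Divide through by -576 to get (y + 1)²/64 - (x - 12)²/36 = 1.
Hyperbola, center (12, -1), transverse axis vertical; a² = 64, b² = 36.
c² = a² + b² = 64 + 36 = 100, so c = 10.
Foci lie on the vertical axis through the center: (h, k ± c).

(12, -11) and (12, 9)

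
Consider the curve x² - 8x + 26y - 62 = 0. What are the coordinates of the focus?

(4, -7/2)

Only x is squared. Complete the square in x: (x - 4)² = -26(y - 3).
Vertex (4, 3); 4p = -26 so p = -13/2. Opens down.
Focus is p units from the vertex along the axis: (h, k + p).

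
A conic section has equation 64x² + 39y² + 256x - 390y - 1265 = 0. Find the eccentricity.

Group the x- and y-terms: 64(x² + 4x) + 39(y² - 10y) = 1265
Complete the square in x and y: 64(x + 2)² + 39(y - 5)² = 1265 + 256 + 975 = 2496
Divide by 2496: (x + 2)²/39 + (y - 5)²/64 = 1
Ellipse, center (-2, 5), major axis vertical; a² = 64, b² = 39.
c² = a² - b² = 25, so c = 5.
e = c/a = 5/8.

e = 5/8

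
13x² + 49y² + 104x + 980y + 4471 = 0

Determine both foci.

(-10, -10) and (2, -10)

13(x² + 8x) + 49(y² + 20y) = -4471
Complete the square: 13(x + 4)² + 49(y + 10)² = -4471 + 208 + 4900 = 637
Divide by 637: (x + 4)²/49 + (y + 10)²/13 = 1
Ellipse, center (-4, -10), major axis horizontal; a² = 49, b² = 13.
c² = a² - b² = 49 - 13 = 36, so c = 6.
Foci lie on the horizontal axis through the center: (h ± c, k).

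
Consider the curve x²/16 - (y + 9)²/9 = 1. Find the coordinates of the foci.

Center (0, -9). The positive term is the x-term, so the transverse axis is horizontal; a² = 16, b² = 9.
c² = a² + b² = 16 + 9 = 25, so c = 5.
Foci lie on the horizontal axis through the center: (h ± c, k).

(-5, -9) and (5, -9)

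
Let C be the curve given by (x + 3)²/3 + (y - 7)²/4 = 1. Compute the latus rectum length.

3

Center (-3, 7). The larger denominator 4 sits under the y-term, so the major axis is vertical; a² = 4, b² = 3.
Latus rectum length = 2b²/a = 2·3/2 = 3.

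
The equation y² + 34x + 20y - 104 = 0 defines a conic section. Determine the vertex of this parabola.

(6, -10)

Only y is squared. Complete the square in y: (y + 10)² = -34(x - 6).
Vertex (6, -10); 4p = -34 so p = -17/2. Opens left.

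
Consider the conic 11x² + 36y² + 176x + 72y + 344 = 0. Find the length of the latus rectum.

11/3

Collect terms: 11(x² + 16x) + 36(y² + 2y) = -344
Completing the square gives 11(x + 8)² + 36(y + 1)² = -344 + 704 + 36 = 396.
Divide by 396: (x + 8)²/36 + (y + 1)²/11 = 1
Ellipse, center (-8, -1), major axis horizontal; a² = 36, b² = 11.
Latus rectum length = 2b²/a = 2·11/6 = 11/3.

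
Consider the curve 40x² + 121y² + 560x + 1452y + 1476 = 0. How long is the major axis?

22

Collect terms: 40(x² + 14x) + 121(y² + 12y) = -1476
40(x + 7)² + 121(y + 6)² = -1476 + 1960 + 4356 = 4840
Dividing both sides by 4840: (x + 7)²/121 + (y + 6)²/40 = 1
Ellipse, center (-7, -6), major axis horizontal; a² = 121, b² = 40.
a² = 121 so a = 11; the major axis has length 2a = 22.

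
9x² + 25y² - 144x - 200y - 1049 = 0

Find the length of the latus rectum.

Collect terms: 9(x² - 16x) + 25(y² - 8y) = 1049
Complete the square in x and y: 9(x - 8)² + 25(y - 4)² = 1049 + 576 + 400 = 2025
Divide by 2025: (x - 8)²/225 + (y - 4)²/81 = 1
Ellipse, center (8, 4), major axis horizontal; a² = 225, b² = 81.
Latus rectum length = 2b²/a = 2·81/15 = 54/5.

54/5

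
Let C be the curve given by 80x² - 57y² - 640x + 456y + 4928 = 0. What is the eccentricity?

Group: 80(x² - 8x) -57(y² - 8y) = -4928
Complete the square in x and y: 80(x - 4)² -57(y - 4)² = -4928 + 1280 - 912 = -4560
Divide by -4560: (y - 4)²/80 - (x - 4)²/57 = 1
Hyperbola, center (4, 4), transverse axis vertical; a² = 80, b² = 57.
c² = a² + b² = 137, so c = √137.
e = c/a = √137/4√5 = √685/20.

e = √685/20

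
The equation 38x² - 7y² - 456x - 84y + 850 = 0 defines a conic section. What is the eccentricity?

Collect terms: 38(x² - 12x) -7(y² + 12y) = -850
38(x - 6)² -7(y + 6)² = -850 + 1368 - 252 = 266
Divide through by 266 to get (x - 6)²/7 - (y + 6)²/38 = 1.
Hyperbola, center (6, -6), transverse axis horizontal; a² = 7, b² = 38.
c² = a² + b² = 45, so c = 3√5.
e = c/a = 3√5/√7 = 3√35/7.

e = 3√35/7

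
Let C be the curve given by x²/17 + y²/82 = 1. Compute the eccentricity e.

e = √5330/82

Center (0, 0). The larger denominator 82 sits under the y-term, so the major axis is vertical; a² = 82, b² = 17.
c² = a² - b² = 65, so c = √65.
e = c/a = √65/√82 = √5330/82.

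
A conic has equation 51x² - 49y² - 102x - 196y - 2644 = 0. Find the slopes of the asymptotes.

√51/7 and -√51/7

51(x² - 2x) -49(y² + 4y) = 2644
Completing the square gives 51(x - 1)² -49(y + 2)² = 2644 + 51 - 196 = 2499.
Divide by 2499: (x - 1)²/49 - (y + 2)²/51 = 1
Hyperbola, center (1, -2), transverse axis horizontal; a² = 49, b² = 51.
For a horizontal hyperbola the asymptotes have slope ±b/a.
Here that is ±√51/7.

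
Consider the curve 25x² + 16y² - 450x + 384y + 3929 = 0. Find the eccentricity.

Group the x- and y-terms: 25(x² - 18x) + 16(y² + 24y) = -3929
Complete the square in x and y: 25(x - 9)² + 16(y + 12)² = -3929 + 2025 + 2304 = 400
Dividing both sides by 400: (x - 9)²/16 + (y + 12)²/25 = 1
Ellipse, center (9, -12), major axis vertical; a² = 25, b² = 16.
c² = a² - b² = 9, so c = 3.
e = c/a = 3/5.

e = 3/5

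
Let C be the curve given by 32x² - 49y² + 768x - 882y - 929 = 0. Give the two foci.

Group: 32(x² + 24x) -49(y² + 18y) = 929
32(x + 12)² -49(y + 9)² = 929 + 4608 - 3969 = 1568
Dividing both sides by 1568: (x + 12)²/49 - (y + 9)²/32 = 1
Hyperbola, center (-12, -9), transverse axis horizontal; a² = 49, b² = 32.
c² = a² + b² = 49 + 32 = 81, so c = 9.
Foci lie on the horizontal axis through the center: (h ± c, k).

(-21, -9) and (-3, -9)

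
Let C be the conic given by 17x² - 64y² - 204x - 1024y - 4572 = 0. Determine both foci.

(-3, -8) and (15, -8)

Collect terms: 17(x² - 12x) -64(y² + 16y) = 4572
Complete the square in x and y: 17(x - 6)² -64(y + 8)² = 4572 + 612 - 4096 = 1088
Divide by 1088: (x - 6)²/64 - (y + 8)²/17 = 1
Hyperbola, center (6, -8), transverse axis horizontal; a² = 64, b² = 17.
c² = a² + b² = 64 + 17 = 81, so c = 9.
Foci lie on the horizontal axis through the center: (h ± c, k).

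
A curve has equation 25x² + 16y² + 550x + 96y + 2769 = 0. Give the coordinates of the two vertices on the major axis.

Rearranging, 25(x² + 22x) + 16(y² + 6y) = -2769.
Complete the square in x and y: 25(x + 11)² + 16(y + 3)² = -2769 + 3025 + 144 = 400
Divide through by 400 to get (x + 11)²/16 + (y + 3)²/25 = 1.
Ellipse, center (-11, -3), major axis vertical; a² = 25, b² = 16.
a = 5. Vertices at (h, k ± a).

(-11, -8) and (-11, 2)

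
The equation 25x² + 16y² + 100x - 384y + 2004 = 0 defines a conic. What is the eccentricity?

Rearranging, 25(x² + 4x) + 16(y² - 24y) = -2004.
25(x + 2)² + 16(y - 12)² = -2004 + 100 + 2304 = 400
Divide through by 400 to get (x + 2)²/16 + (y - 12)²/25 = 1.
Ellipse, center (-2, 12), major axis vertical; a² = 25, b² = 16.
c² = a² - b² = 9, so c = 3.
e = c/a = 3/5.

e = 3/5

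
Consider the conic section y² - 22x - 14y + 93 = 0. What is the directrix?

Only y is squared. Complete the square in y: (y - 7)² = 22(x - 2).
Vertex (2, 7); 4p = 22 so p = 11/2. Opens right.
Directrix is the vertical line x = h − p = 2 − (11/2) = -7/2.

x = -7/2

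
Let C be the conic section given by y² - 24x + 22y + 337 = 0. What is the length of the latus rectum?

24

Only y is squared. Complete the square in y: (y + 11)² = 24(x - 9).
Vertex (9, -11); 4p = 24 so p = 6. Opens right.
Latus rectum length = |4p| = 24.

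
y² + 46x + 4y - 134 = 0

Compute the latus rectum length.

46

Only y is squared. Complete the square in y: (y + 2)² = -46(x - 3).
Vertex (3, -2); 4p = -46 so p = -23/2. Opens left.
Latus rectum length = |4p| = 46.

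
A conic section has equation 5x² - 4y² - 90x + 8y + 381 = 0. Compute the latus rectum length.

5

Group the x- and y-terms: 5(x² - 18x) -4(y² - 2y) = -381
Completing the square gives 5(x - 9)² -4(y - 1)² = -381 + 405 - 4 = 20.
Divide through by 20 to get (x - 9)²/4 - (y - 1)²/5 = 1.
Hyperbola, center (9, 1), transverse axis horizontal; a² = 4, b² = 5.
Latus rectum length = 2b²/a = 2·5/2 = 5.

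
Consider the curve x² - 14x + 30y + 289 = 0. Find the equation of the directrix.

Only x is squared. Complete the square in x: (x - 7)² = -30(y + 8).
Vertex (7, -8); 4p = -30 so p = -15/2. Opens down.
Directrix is the horizontal line y = k − p = -8 − (-15/2) = -1/2.

y = -1/2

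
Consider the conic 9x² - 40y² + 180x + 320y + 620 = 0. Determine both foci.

(-10, -3) and (-10, 11)

Rearranging, 9(x² + 20x) -40(y² - 8y) = -620.
9(x + 10)² -40(y - 4)² = -620 + 900 - 640 = -360
Divide through by -360 to get (y - 4)²/9 - (x + 10)²/40 = 1.
Hyperbola, center (-10, 4), transverse axis vertical; a² = 9, b² = 40.
c² = a² + b² = 9 + 40 = 49, so c = 7.
Foci lie on the vertical axis through the center: (h, k ± c).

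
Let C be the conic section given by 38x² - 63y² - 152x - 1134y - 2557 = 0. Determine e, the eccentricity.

e = √3838/38

Collect terms: 38(x² - 4x) -63(y² + 18y) = 2557
Completing the square gives 38(x - 2)² -63(y + 9)² = 2557 + 152 - 5103 = -2394.
Divide through by -2394 to get (y + 9)²/38 - (x - 2)²/63 = 1.
Hyperbola, center (2, -9), transverse axis vertical; a² = 38, b² = 63.
c² = a² + b² = 101, so c = √101.
e = c/a = √101/√38 = √3838/38.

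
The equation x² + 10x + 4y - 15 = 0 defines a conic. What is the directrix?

y = 11

Only x is squared. Complete the square in x: (x + 5)² = -4(y - 10).
Vertex (-5, 10); 4p = -4 so p = -1. Opens down.
Directrix is the horizontal line y = k − p = 10 − (-1) = 11.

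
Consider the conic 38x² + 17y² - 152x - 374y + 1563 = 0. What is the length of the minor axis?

Collect terms: 38(x² - 4x) + 17(y² - 22y) = -1563
Complete the square in x and y: 38(x - 2)² + 17(y - 11)² = -1563 + 152 + 2057 = 646
Dividing both sides by 646: (x - 2)²/17 + (y - 11)²/38 = 1
Ellipse, center (2, 11), major axis vertical; a² = 38, b² = 17.
b² = 17 so b = √17; the minor axis has length 2b = 2√17.

2√17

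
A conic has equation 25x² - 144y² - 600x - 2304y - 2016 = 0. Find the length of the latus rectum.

25(x² - 24x) -144(y² + 16y) = 2016
Completing the square gives 25(x - 12)² -144(y + 8)² = 2016 + 3600 - 9216 = -3600.
Divide through by -3600 to get (y + 8)²/25 - (x - 12)²/144 = 1.
Hyperbola, center (12, -8), transverse axis vertical; a² = 25, b² = 144.
Latus rectum length = 2b²/a = 2·144/5 = 288/5.

288/5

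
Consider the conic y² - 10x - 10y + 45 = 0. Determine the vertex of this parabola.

Only y is squared. Complete the square in y: (y - 5)² = 10(x - 2).
Vertex (2, 5); 4p = 10 so p = 5/2. Opens right.

(2, 5)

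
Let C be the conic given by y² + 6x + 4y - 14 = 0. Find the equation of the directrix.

Only y is squared. Complete the square in y: (y + 2)² = -6(x - 3).
Vertex (3, -2); 4p = -6 so p = -3/2. Opens left.
Directrix is the vertical line x = h − p = 3 − (-3/2) = 9/2.

x = 9/2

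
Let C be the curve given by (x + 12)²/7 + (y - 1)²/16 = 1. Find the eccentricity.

e = 3/4

Center (-12, 1). The larger denominator 16 sits under the y-term, so the major axis is vertical; a² = 16, b² = 7.
c² = a² - b² = 9, so c = 3.
e = c/a = 3/4.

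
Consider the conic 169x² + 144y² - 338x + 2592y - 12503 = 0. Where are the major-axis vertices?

(1, -22) and (1, 4)

Group: 169(x² - 2x) + 144(y² + 18y) = 12503
Complete the square in x and y: 169(x - 1)² + 144(y + 9)² = 12503 + 169 + 11664 = 24336
Divide by 24336: (x - 1)²/144 + (y + 9)²/169 = 1
Ellipse, center (1, -9), major axis vertical; a² = 169, b² = 144.
a = 13. Vertices at (h, k ± a).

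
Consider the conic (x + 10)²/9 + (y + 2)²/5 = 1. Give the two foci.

Center (-10, -2). The larger denominator 9 sits under the x-term, so the major axis is horizontal; a² = 9, b² = 5.
c² = a² - b² = 9 - 5 = 4, so c = 2.
Foci lie on the horizontal axis through the center: (h ± c, k).

(-12, -2) and (-8, -2)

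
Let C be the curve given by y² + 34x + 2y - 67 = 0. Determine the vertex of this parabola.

(2, -1)

Only y is squared. Complete the square in y: (y + 1)² = -34(x - 2).
Vertex (2, -1); 4p = -34 so p = -17/2. Opens left.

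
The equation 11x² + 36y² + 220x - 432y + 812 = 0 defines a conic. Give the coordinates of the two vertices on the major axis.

Rearranging, 11(x² + 20x) + 36(y² - 12y) = -812.
Completing the square gives 11(x + 10)² + 36(y - 6)² = -812 + 1100 + 1296 = 1584.
Dividing both sides by 1584: (x + 10)²/144 + (y - 6)²/44 = 1
Ellipse, center (-10, 6), major axis horizontal; a² = 144, b² = 44.
a = 12. Vertices at (h ± a, k).

(-22, 6) and (2, 6)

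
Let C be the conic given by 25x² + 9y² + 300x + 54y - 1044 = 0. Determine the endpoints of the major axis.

25(x² + 12x) + 9(y² + 6y) = 1044
Complete the square: 25(x + 6)² + 9(y + 3)² = 1044 + 900 + 81 = 2025
Divide by 2025: (x + 6)²/81 + (y + 3)²/225 = 1
Ellipse, center (-6, -3), major axis vertical; a² = 225, b² = 81.
a = 15. Vertices at (h, k ± a).

(-6, -18) and (-6, 12)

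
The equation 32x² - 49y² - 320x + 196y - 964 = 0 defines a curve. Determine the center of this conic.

32(x² - 10x) -49(y² - 4y) = 964
Complete the square: 32(x - 5)² -49(y - 2)² = 964 + 800 - 196 = 1568
Divide by 1568: (x - 5)²/49 - (y - 2)²/32 = 1
Hyperbola with center (5, 2).

(5, 2)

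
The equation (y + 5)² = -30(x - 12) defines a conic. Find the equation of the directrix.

x = 39/2

Vertex (12, -5); 4p = -30 so p = -15/2. Opens left.
Directrix is the vertical line x = h − p = 12 − (-15/2) = 39/2.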